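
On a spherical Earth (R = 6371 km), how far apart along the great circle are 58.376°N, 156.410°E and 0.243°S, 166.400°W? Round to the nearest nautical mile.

3935 nmi

Δλ = -166.400 − 156.410 = -322.810°; wrapped into (−180°, 180°]: 37.190°.
Δφ = -0.243 − 58.376 = -58.619°.
a = sin²(Δφ/2) + cos φ₁ · cos φ₂ · sin²(Δλ/2) = 0.292953.
c = 2·atan2(√a, √(1−a)) = 1.14385 rad → d = 6371·c ≈ 7287.46 km ≈ 3934.91 nmi.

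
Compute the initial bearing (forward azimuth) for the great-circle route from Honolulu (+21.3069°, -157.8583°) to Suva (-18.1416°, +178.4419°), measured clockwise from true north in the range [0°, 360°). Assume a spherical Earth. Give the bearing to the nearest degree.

Δλ = 178.4419 − -157.8583 = 336.3002°; wrapped into (−180°, 180°]: -23.6998°.
θ = atan2( sin Δλ · cos φ₂ , cos φ₁ · sin φ₂ − sin φ₁ · cos φ₂ · cos Δλ )
  = atan2(-0.38196, -0.60626) = -147.788° → normalised to [0°, 360°): 212.212°.

212°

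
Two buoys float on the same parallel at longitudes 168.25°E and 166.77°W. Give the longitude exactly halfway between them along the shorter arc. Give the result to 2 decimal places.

Signed shortest Δλ from +168.25° to -166.77° is +24.98°.
Midpoint longitude = +168.25° + (+24.98°)/2 = +168.25° + 12.49° = +180.74°.
Normalise into (−180°, 180°]: -179.26°.
(The naïve average (+168.25 + -166.77)/2 = 0.74° is on the wrong side of the globe.)

179.26°W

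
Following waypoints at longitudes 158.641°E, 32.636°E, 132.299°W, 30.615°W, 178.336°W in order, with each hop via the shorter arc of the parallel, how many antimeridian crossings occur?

Leg 1: +158.641° → +32.636°, shortest Δλ = -126.005° (west) — does not cross 180°.
Leg 2: +32.636° → -132.299°, shortest Δλ = -164.935° (west) — does not cross 180°.
Leg 3: -132.299° → -30.615°, shortest Δλ = 101.684° (east) — does not cross 180°.
Leg 4: -30.615° → -178.336°, shortest Δλ = -147.721° (west) — does not cross 180°.
Total crossings: 0.

0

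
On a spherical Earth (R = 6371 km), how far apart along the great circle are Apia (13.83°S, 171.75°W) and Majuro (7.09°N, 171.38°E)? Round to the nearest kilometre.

Δλ = 171.38 − -171.75 = 343.13°; wrapped into (−180°, 180°]: -16.87°.
Δφ = 7.09 − -13.83 = 20.92°.
a = sin²(Δφ/2) + cos φ₁ · cos φ₂ · sin²(Δλ/2) = 0.053694.
c = 2·atan2(√a, √(1−a)) = 0.46769 rad → d = 6371·c ≈ 2979.64 km.

2980 km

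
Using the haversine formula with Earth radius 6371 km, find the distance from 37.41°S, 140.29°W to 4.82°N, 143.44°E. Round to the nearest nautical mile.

4932 nmi

Δλ = 143.44 − -140.29 = 283.73°; wrapped into (−180°, 180°]: -76.27°.
Δφ = 4.82 − -37.41 = 42.23°.
a = sin²(Δφ/2) + cos φ₁ · cos φ₂ · sin²(Δλ/2) = 0.431593.
c = 2·atan2(√a, √(1−a)) = 1.43355 rad → d = 6371·c ≈ 9133.16 km ≈ 4931.51 nmi.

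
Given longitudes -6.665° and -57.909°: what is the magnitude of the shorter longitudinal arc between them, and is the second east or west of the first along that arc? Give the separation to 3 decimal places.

Raw difference: -57.909 − -6.665 = -51.244°.
Normalise into (−180°, 180°]: -51.244° stays -51.244°.
Negative ⇒ the second point lies to the west; separation 51.244°.

51.244° west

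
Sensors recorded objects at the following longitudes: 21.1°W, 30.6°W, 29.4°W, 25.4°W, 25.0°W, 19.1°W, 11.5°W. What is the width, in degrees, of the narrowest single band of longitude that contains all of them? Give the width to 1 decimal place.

Sort the longitudes: -30.6°, -29.4°, -25.4°, -25.0°, -21.1°, -19.1°, -11.5°.
Eastward gaps between consecutive values (wrapping around): 1.2°, 4.0°, 0.4°, 3.9°, 2.0°, 7.6°, 340.9°.
Largest gap = 340.9° ⇒ minimal covering band is its complement: 360° − 340.9° = 19.1°.
Band runs from -30.6° eastward to -11.5°.

19.1°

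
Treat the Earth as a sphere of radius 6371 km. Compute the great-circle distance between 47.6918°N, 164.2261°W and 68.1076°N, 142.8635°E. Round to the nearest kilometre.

3682 km

Δλ = 142.8635 − -164.2261 = 307.0896°; wrapped into (−180°, 180°]: -52.9104°.
Δφ = 68.1076 − 47.6918 = 20.4158°.
a = sin²(Δφ/2) + cos φ₁ · cos φ₂ · sin²(Δλ/2) = 0.081219.
c = 2·atan2(√a, √(1−a)) = 0.57799 rad → d = 6371·c ≈ 3682.38 km.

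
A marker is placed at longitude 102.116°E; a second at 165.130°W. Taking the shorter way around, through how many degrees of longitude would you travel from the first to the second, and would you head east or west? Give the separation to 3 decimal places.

Raw difference: -165.130 − 102.116 = -267.246°.
Normalise into (−180°, 180°]: -267.246° + 360° = 92.754°.
Positive ⇒ the second point lies to the east; separation 92.754°.

92.754° east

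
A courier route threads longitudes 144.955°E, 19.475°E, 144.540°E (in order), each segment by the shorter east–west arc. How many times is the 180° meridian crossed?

0

Leg 1: +144.955° → +19.475°, shortest Δλ = -125.48° (west) — does not cross 180°.
Leg 2: +19.475° → +144.540°, shortest Δλ = 125.065° (east) — does not cross 180°.
Total crossings: 0.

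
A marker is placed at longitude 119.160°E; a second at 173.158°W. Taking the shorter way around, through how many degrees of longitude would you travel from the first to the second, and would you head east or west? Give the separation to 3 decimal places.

67.682° east

Raw difference: -173.158 − 119.160 = -292.318°.
Normalise into (−180°, 180°]: -292.318° + 360° = 67.682°.
Positive ⇒ the second point lies to the east; separation 67.682°.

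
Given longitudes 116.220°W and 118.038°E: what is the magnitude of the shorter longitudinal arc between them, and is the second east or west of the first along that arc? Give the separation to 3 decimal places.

125.742° west

Raw difference: 118.038 − -116.220 = 234.258°.
Normalise into (−180°, 180°]: 234.258° − 360° = -125.742°.
Negative ⇒ the second point lies to the west; separation 125.742°.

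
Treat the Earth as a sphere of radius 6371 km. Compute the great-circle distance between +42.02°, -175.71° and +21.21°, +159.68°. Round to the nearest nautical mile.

Δλ = 159.68 − -175.71 = 335.39°; wrapped into (−180°, 180°]: -24.61°.
Δφ = 21.21 − 42.02 = -20.81°.
a = sin²(Δφ/2) + cos φ₁ · cos φ₂ · sin²(Δλ/2) = 0.064074.
c = 2·atan2(√a, √(1−a)) = 0.51183 rad → d = 6371·c ≈ 3260.85 km ≈ 1760.72 nmi.

1761 nmi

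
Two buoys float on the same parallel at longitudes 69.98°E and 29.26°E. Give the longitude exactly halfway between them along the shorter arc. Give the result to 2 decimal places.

Signed shortest Δλ from +69.98° to +29.26° is -40.72°.
Midpoint longitude = +69.98° + (-40.72°)/2 = +69.98° − 20.36° = +49.62°.

49.62°E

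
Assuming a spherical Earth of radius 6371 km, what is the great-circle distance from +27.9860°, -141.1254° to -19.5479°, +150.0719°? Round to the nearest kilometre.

9088 km

Δλ = 150.0719 − -141.1254 = 291.1973°; wrapped into (−180°, 180°]: -68.8027°.
Δφ = -19.5479 − 27.9860 = -47.5339°.
a = sin²(Δφ/2) + cos φ₁ · cos φ₂ · sin²(Δλ/2) = 0.428058.
c = 2·atan2(√a, √(1−a)) = 1.42641 rad → d = 6371·c ≈ 9087.67 km.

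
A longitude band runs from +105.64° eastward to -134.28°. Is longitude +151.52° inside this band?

Yes

Band width going east from +105.64° to -134.28°: ((-134.28 − 105.64) mod 360) = 120.08°.
Offset of +151.52° east of the west edge: ((151.52 − 105.64) mod 360) = 45.88°.
45.88° ≤ 120.08° ⇒ inside.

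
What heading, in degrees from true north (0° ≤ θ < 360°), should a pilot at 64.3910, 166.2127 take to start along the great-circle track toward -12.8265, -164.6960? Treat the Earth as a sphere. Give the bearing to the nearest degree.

151°

Δλ = -164.6960 − 166.2127 = -330.9087°; wrapped into (−180°, 180°]: 29.0913°.
θ = atan2( sin Δλ · cos φ₂ , cos φ₁ · sin φ₂ − sin φ₁ · cos φ₂ · cos Δλ )
  = atan2(0.47407, -0.86429) = 151.255° → normalised to [0°, 360°): 151.255°.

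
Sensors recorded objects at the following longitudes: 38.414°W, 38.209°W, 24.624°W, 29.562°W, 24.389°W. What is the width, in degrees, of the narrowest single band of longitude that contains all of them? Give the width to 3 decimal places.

14.025°

Sort the longitudes: -38.414°, -38.209°, -29.562°, -24.624°, -24.389°.
Eastward gaps between consecutive values (wrapping around): 0.205°, 8.647°, 4.938°, 0.235°, 345.975°.
Largest gap = 345.975° ⇒ minimal covering band is its complement: 360° − 345.975° = 14.025°.
Band runs from -38.414° eastward to -24.389°.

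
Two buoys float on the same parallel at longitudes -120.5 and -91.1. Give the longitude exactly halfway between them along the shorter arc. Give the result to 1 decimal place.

-105.8°

Signed shortest Δλ from -120.5° to -91.1° is +29.4°.
Midpoint longitude = -120.5° + (+29.4°)/2 = -120.5° + 14.7° = -105.8°.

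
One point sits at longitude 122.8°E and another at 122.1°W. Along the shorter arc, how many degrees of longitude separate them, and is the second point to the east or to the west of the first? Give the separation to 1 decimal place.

Raw difference: -122.1 − 122.8 = -244.9°.
Normalise into (−180°, 180°]: -244.9° + 360° = 115.1°.
Positive ⇒ the second point lies to the east; separation 115.1°.

115.1° east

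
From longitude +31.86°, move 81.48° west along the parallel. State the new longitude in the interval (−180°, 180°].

-49.62°

Start at +31.86°; shift −81.48° → -49.62°.
-49.62° already lies in (−180°, 180°].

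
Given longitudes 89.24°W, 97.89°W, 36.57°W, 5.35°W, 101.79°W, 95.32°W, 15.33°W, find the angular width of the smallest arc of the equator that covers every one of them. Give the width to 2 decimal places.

96.44°

Sort the longitudes: -101.79°, -97.89°, -95.32°, -89.24°, -36.57°, -15.33°, -5.35°.
Eastward gaps between consecutive values (wrapping around): 3.90°, 2.57°, 6.08°, 52.67°, 21.24°, 9.98°, 263.56°.
Largest gap = 263.56° ⇒ minimal covering band is its complement: 360° − 263.56° = 96.44°.
Band runs from -101.79° eastward to -5.35°.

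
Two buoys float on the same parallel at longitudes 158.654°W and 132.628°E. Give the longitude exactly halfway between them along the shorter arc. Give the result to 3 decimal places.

Signed shortest Δλ from -158.654° to +132.628° is -68.718°.
Midpoint longitude = -158.654° + (-68.718°)/2 = -158.654° − 34.359° = -193.013°.
Normalise into (−180°, 180°]: +166.987°.
(The naïve average (-158.654 + +132.628)/2 = -13.013° is on the wrong side of the globe.)

166.987°E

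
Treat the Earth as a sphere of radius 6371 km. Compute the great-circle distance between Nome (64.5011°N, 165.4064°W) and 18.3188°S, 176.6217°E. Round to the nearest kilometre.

9337 km

Δλ = 176.6217 − -165.4064 = 342.0281°; wrapped into (−180°, 180°]: -17.9719°.
Δφ = -18.3188 − 64.5011 = -82.8199°.
a = sin²(Δφ/2) + cos φ₁ · cos φ₂ · sin²(Δλ/2) = 0.447476.
c = 2·atan2(√a, √(1−a)) = 1.46555 rad → d = 6371·c ≈ 9337.04 km.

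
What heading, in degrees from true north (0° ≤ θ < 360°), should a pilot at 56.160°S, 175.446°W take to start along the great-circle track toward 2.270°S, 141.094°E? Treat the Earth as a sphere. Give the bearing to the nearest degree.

310°

Δλ = 141.094 − -175.446 = 316.540°; wrapped into (−180°, 180°]: -43.460°.
θ = atan2( sin Δλ · cos φ₂ , cos φ₁ · sin φ₂ − sin φ₁ · cos φ₂ · cos Δλ )
  = atan2(-0.68731, 0.58036) = -49.822° → normalised to [0°, 360°): 310.178°.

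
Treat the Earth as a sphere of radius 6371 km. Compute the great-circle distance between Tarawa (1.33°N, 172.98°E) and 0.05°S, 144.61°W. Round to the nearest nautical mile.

2547 nmi

Δλ = -144.61 − 172.98 = -317.59°; wrapped into (−180°, 180°]: 42.41°.
Δφ = -0.05 − 1.33 = -1.38°.
a = sin²(Δφ/2) + cos φ₁ · cos φ₂ · sin²(Δλ/2) = 0.130941.
c = 2·atan2(√a, √(1−a)) = 0.74052 rad → d = 6371·c ≈ 4717.85 km ≈ 2547.43 nmi.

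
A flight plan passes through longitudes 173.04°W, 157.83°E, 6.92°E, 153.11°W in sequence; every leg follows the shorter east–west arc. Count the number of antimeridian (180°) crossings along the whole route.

Leg 1: -173.04° → +157.83°, shortest Δλ = -29.13° (west) — crosses 180°.
Leg 2: +157.83° → +6.92°, shortest Δλ = -150.91° (west) — does not cross 180°.
Leg 3: +6.92° → -153.11°, shortest Δλ = -160.03° (west) — does not cross 180°.
Total crossings: 1.

1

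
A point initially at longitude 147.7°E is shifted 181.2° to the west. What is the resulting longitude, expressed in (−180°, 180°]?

Start at +147.7°; shift −181.2° → -33.5°.
-33.5° already lies in (−180°, 180°].

33.5°W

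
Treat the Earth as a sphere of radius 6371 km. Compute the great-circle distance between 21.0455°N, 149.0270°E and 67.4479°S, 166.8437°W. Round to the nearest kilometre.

Δλ = -166.8437 − 149.0270 = -315.8707°; wrapped into (−180°, 180°]: 44.1293°.
Δφ = -67.4479 − 21.0455 = -88.4934°.
a = sin²(Δφ/2) + cos φ₁ · cos φ₂ · sin²(Δλ/2) = 0.537365.
c = 2·atan2(√a, √(1−a)) = 1.64560 rad → d = 6371·c ≈ 10484.09 km.

10484 km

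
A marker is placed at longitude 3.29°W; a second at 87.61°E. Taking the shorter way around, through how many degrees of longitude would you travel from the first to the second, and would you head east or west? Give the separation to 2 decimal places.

Raw difference: 87.61 − -3.29 = 90.9°.
Normalise into (−180°, 180°]: 90.9° stays 90.9°.
Positive ⇒ the second point lies to the east; separation 90.90°.

90.90° east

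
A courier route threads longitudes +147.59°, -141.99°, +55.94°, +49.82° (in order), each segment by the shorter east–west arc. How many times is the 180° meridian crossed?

Leg 1: +147.59° → -141.99°, shortest Δλ = 70.42° (east) — crosses 180°.
Leg 2: -141.99° → +55.94°, shortest Δλ = -162.07° (west) — crosses 180°.
Leg 3: +55.94° → +49.82°, shortest Δλ = -6.12° (west) — does not cross 180°.
Total crossings: 2.

2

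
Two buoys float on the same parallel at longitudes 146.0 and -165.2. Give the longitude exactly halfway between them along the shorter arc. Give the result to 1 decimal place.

Signed shortest Δλ from +146.0° to -165.2° is +48.8°.
Midpoint longitude = +146.0° + (+48.8°)/2 = +146.0° + 24.4° = +170.4°.
(The naïve average (+146.0 + -165.2)/2 = -9.6° is on the wrong side of the globe.)

+170.4°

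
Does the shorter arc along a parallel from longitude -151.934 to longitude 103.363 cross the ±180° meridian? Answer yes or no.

Yes

Naïve |103.363 − -151.934| = 255.297° > 180°, so the shorter arc goes the other way round — across 180°.
Signed shortest Δλ = ((103.363 − -151.934 + 180) mod 360) − 180 = -104.703°.
Going west by 104.703° from -151.934° passes through 180° before reaching +103.363°.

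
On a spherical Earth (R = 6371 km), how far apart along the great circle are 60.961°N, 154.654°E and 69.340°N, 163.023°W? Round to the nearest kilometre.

Δλ = -163.023 − 154.654 = -317.677°; wrapped into (−180°, 180°]: 42.323°.
Δφ = 69.340 − 60.961 = 8.379°.
a = sin²(Δφ/2) + cos φ₁ · cos φ₂ · sin²(Δλ/2) = 0.027656.
c = 2·atan2(√a, √(1−a)) = 0.33415 rad → d = 6371·c ≈ 2128.89 km.

2129 km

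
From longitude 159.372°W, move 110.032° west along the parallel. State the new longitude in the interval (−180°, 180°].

Start at -159.372°; shift −110.032° → -269.404°.
-269.404° lies outside (−180°, 180°]; add 360° → +90.596°.

90.596°E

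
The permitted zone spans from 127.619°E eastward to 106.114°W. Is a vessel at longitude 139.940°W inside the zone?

Yes

Band width going east from +127.619° to -106.114°: ((-106.114 − 127.619) mod 360) = 126.267°.
Offset of -139.940° east of the west edge: ((-139.940 − 127.619) mod 360) = 92.441°.
92.441° ≤ 126.267° ⇒ inside.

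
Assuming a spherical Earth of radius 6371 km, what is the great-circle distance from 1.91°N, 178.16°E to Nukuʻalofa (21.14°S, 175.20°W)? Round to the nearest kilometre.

Δλ = -175.20 − 178.16 = -353.36°; wrapped into (−180°, 180°]: 6.64°.
Δφ = -21.14 − 1.91 = -23.05°.
a = sin²(Δφ/2) + cos φ₁ · cos φ₂ · sin²(Δλ/2) = 0.043045.
c = 2·atan2(√a, √(1−a)) = 0.41798 rad → d = 6371·c ≈ 2662.95 km.

2663 km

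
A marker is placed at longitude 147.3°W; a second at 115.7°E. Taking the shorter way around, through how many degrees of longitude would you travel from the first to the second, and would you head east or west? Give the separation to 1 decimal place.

Raw difference: 115.7 − -147.3 = 263.0°.
Normalise into (−180°, 180°]: 263.0° − 360° = -97.0°.
Negative ⇒ the second point lies to the west; separation 97.0°.

97.0° west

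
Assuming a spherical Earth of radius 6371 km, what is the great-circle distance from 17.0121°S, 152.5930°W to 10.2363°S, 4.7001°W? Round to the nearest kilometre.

Δλ = -4.7001 − -152.5930 = 147.8929°.
Δφ = -10.2363 − -17.0121 = 6.7758°.
a = sin²(Δφ/2) + cos φ₁ · cos φ₂ · sin²(Δλ/2) = 0.872553.
c = 2·atan2(√a, √(1−a)) = 2.41149 rad → d = 6371·c ≈ 15363.61 km.

15364 km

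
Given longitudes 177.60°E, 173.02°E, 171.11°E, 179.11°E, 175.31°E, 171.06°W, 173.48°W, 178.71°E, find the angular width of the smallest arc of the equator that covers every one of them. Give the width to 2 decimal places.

Sort the longitudes: -173.48°, -171.06°, +171.11°, +173.02°, +175.31°, +177.60°, +178.71°, +179.11°.
Eastward gaps between consecutive values (wrapping around): 2.42°, 342.17°, 1.91°, 2.29°, 2.29°, 1.11°, 0.40°, 7.41°.
Largest gap = 342.17° ⇒ minimal covering band is its complement: 360° − 342.17° = 17.83°.
Band runs from +171.11° eastward to -171.06°, crossing the antimeridian.

17.83°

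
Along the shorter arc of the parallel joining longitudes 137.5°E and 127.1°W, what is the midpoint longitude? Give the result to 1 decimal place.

Signed shortest Δλ from +137.5° to -127.1° is +95.4°.
Midpoint longitude = +137.5° + (+95.4°)/2 = +137.5° + 47.7° = +185.2°.
Normalise into (−180°, 180°]: -174.8°.
(The naïve average (+137.5 + -127.1)/2 = 5.2° is on the wrong side of the globe.)

174.8°W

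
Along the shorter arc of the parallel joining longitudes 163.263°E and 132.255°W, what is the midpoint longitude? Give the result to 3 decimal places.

164.496°W

Signed shortest Δλ from +163.263° to -132.255° is +64.482°.
Midpoint longitude = +163.263° + (+64.482°)/2 = +163.263° + 32.241° = +195.504°.
Normalise into (−180°, 180°]: -164.496°.
(The naïve average (+163.263 + -132.255)/2 = 15.504° is on the wrong side of the globe.)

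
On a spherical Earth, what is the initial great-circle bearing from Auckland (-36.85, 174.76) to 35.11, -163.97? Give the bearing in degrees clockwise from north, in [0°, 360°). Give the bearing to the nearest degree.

Δλ = -163.97 − 174.76 = -338.73°; wrapped into (−180°, 180°]: 21.27°.
θ = atan2( sin Δλ · cos φ₂ , cos φ₁ · sin φ₂ − sin φ₁ · cos φ₂ · cos Δλ )
  = atan2(0.29676, 0.91742) = 17.925° → normalised to [0°, 360°): 17.925°.

18°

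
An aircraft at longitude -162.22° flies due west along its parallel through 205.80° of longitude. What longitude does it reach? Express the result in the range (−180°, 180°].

-8.02°

Start at -162.22°; shift −205.80° → -368.02°.
-368.02° lies outside (−180°, 180°]; add 360° → -8.02°.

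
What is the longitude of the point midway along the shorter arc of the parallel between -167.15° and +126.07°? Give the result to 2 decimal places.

Signed shortest Δλ from -167.15° to +126.07° is -66.78°.
Midpoint longitude = -167.15° + (-66.78°)/2 = -167.15° − 33.39° = -200.54°.
Normalise into (−180°, 180°]: +159.46°.
(The naïve average (-167.15 + +126.07)/2 = -20.54° is on the wrong side of the globe.)

+159.46°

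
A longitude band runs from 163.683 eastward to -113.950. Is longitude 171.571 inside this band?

Band width going east from +163.683° to -113.950°: ((-113.950 − 163.683) mod 360) = 82.367°.
Offset of +171.571° east of the west edge: ((171.571 − 163.683) mod 360) = 7.888°.
7.888° ≤ 82.367° ⇒ inside.

Yes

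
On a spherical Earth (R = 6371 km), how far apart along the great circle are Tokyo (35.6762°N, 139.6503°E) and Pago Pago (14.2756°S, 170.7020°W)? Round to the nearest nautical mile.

4115 nmi

Δλ = -170.7020 − 139.6503 = -310.3523°; wrapped into (−180°, 180°]: 49.6477°.
Δφ = -14.2756 − 35.6762 = -49.9518°.
a = sin²(Δφ/2) + cos φ₁ · cos φ₂ · sin²(Δλ/2) = 0.317041.
c = 2·atan2(√a, √(1−a)) = 1.19618 rad → d = 6371·c ≈ 7620.85 km ≈ 4114.93 nmi.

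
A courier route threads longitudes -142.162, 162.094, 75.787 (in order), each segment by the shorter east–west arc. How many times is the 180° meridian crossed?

Leg 1: -142.162° → +162.094°, shortest Δλ = -55.744° (west) — crosses 180°.
Leg 2: +162.094° → +75.787°, shortest Δλ = -86.307° (west) — does not cross 180°.
Total crossings: 1.

1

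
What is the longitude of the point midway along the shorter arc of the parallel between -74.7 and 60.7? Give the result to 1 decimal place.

Signed shortest Δλ from -74.7° to +60.7° is +135.4°.
Midpoint longitude = -74.7° + (+135.4°)/2 = -74.7° + 67.7° = -7.0°.

-7.0°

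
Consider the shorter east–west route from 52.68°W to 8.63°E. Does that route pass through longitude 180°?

Signed shortest Δλ = ((8.63 − -52.68 + 180) mod 360) − 180 = 61.31°.
Going east by 61.31° from -52.68° reaches +8.63° without touching 180°.

No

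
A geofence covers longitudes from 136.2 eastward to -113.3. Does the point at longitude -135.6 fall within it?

Band width going east from +136.2° to -113.3°: ((-113.3 − 136.2) mod 360) = 110.5°.
Offset of -135.6° east of the west edge: ((-135.6 − 136.2) mod 360) = 88.2°.
88.2° ≤ 110.5° ⇒ inside.

Yes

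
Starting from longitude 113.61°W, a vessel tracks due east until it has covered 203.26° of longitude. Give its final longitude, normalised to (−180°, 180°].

89.65°E

Start at -113.61°; shift +203.26° → +89.65°.
+89.65° already lies in (−180°, 180°].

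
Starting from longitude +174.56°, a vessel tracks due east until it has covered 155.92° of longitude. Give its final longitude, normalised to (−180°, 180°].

-29.52°

Start at +174.56°; shift +155.92° → +330.48°.
+330.48° lies outside (−180°, 180°]; subtract 360° → -29.52°.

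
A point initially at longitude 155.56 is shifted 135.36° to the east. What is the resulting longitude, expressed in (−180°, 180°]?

Start at +155.56°; shift +135.36° → +290.92°.
+290.92° lies outside (−180°, 180°]; subtract 360° → -69.08°.

-69.08°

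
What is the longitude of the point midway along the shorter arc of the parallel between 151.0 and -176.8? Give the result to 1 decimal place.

+167.1°

Signed shortest Δλ from +151.0° to -176.8° is +32.2°.
Midpoint longitude = +151.0° + (+32.2°)/2 = +151.0° + 16.1° = +167.1°.
(The naïve average (+151.0 + -176.8)/2 = -12.9° is on the wrong side of the globe.)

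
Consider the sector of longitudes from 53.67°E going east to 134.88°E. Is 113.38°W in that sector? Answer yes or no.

No

Band width going east from +53.67° to +134.88°: ((134.88 − 53.67) mod 360) = 81.21°.
Offset of -113.38° east of the west edge: ((-113.38 − 53.67) mod 360) = 192.95°.
192.95° > 81.21° ⇒ outside.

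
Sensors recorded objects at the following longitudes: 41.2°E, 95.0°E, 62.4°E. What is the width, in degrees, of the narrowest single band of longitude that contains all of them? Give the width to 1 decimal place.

53.8°

Sort the longitudes: +41.2°, +62.4°, +95.0°.
Eastward gaps between consecutive values (wrapping around): 21.2°, 32.6°, 306.2°.
Largest gap = 306.2° ⇒ minimal covering band is its complement: 360° − 306.2° = 53.8°.
Band runs from +41.2° eastward to +95.0°.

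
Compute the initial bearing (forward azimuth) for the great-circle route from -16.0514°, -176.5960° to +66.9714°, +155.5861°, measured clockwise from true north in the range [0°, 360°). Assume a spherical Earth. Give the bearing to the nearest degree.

Δλ = 155.5861 − -176.5960 = 332.1821°; wrapped into (−180°, 180°]: -27.8179°.
θ = atan2( sin Δλ · cos φ₂ , cos φ₁ · sin φ₂ − sin φ₁ · cos φ₂ · cos Δλ )
  = atan2(-0.18255, 0.98009) = -10.551° → normalised to [0°, 360°): 349.449°.

349°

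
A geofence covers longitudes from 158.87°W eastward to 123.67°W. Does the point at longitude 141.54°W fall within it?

Band width going east from -158.87° to -123.67°: ((-123.67 − -158.87) mod 360) = 35.20°.
Offset of -141.54° east of the west edge: ((-141.54 − -158.87) mod 360) = 17.33°.
17.33° ≤ 35.20° ⇒ inside.

Yes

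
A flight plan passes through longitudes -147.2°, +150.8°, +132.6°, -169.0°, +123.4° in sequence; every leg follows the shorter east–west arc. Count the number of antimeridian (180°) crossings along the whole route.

3

Leg 1: -147.2° → +150.8°, shortest Δλ = -62.0° (west) — crosses 180°.
Leg 2: +150.8° → +132.6°, shortest Δλ = -18.2° (west) — does not cross 180°.
Leg 3: +132.6° → -169.0°, shortest Δλ = 58.4° (east) — crosses 180°.
Leg 4: -169.0° → +123.4°, shortest Δλ = -67.6° (west) — crosses 180°.
Total crossings: 3.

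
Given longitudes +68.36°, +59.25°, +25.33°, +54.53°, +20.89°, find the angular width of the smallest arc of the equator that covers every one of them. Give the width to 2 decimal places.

47.47°

Sort the longitudes: +20.89°, +25.33°, +54.53°, +59.25°, +68.36°.
Eastward gaps between consecutive values (wrapping around): 4.44°, 29.20°, 4.72°, 9.11°, 312.53°.
Largest gap = 312.53° ⇒ minimal covering band is its complement: 360° − 312.53° = 47.47°.
Band runs from +20.89° eastward to +68.36°.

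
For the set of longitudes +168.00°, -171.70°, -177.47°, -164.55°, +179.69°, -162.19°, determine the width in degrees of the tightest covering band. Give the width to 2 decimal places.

29.81°

Sort the longitudes: -177.47°, -171.70°, -164.55°, -162.19°, +168.00°, +179.69°.
Eastward gaps between consecutive values (wrapping around): 5.77°, 7.15°, 2.36°, 330.19°, 11.69°, 2.84°.
Largest gap = 330.19° ⇒ minimal covering band is its complement: 360° − 330.19° = 29.81°.
Band runs from +168.00° eastward to -162.19°, crossing the antimeridian.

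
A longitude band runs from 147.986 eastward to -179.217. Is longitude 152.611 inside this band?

Yes

Band width going east from +147.986° to -179.217°: ((-179.217 − 147.986) mod 360) = 32.797°.
Offset of +152.611° east of the west edge: ((152.611 − 147.986) mod 360) = 4.625°.
4.625° ≤ 32.797° ⇒ inside.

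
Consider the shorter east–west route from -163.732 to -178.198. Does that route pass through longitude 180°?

Signed shortest Δλ = ((-178.198 − -163.732 + 180) mod 360) − 180 = -14.466°.
Going west by 14.466° from -163.732° reaches -178.198° without touching 180°.

No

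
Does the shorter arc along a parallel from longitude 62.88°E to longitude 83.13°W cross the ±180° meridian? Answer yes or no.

Signed shortest Δλ = ((-83.13 − 62.88 + 180) mod 360) − 180 = -146.01°.
Going west by 146.01° from +62.88° reaches -83.13° without touching 180°.

No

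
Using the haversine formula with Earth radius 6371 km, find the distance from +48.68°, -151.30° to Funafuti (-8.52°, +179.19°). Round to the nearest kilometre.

6984 km

Δλ = 179.19 − -151.30 = 330.49°; wrapped into (−180°, 180°]: -29.51°.
Δφ = -8.52 − 48.68 = -57.20°.
a = sin²(Δφ/2) + cos φ₁ · cos φ₂ · sin²(Δλ/2) = 0.271501.
c = 2·atan2(√a, √(1−a)) = 1.09618 rad → d = 6371·c ≈ 6983.76 km.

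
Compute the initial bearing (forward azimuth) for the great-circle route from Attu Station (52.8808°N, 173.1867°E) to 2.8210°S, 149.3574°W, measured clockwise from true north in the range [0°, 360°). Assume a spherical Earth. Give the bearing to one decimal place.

Δλ = -149.3574 − 173.1867 = -322.5441°; wrapped into (−180°, 180°]: 37.4559°.
θ = atan2( sin Δλ · cos φ₂ , cos φ₁ · sin φ₂ − sin φ₁ · cos φ₂ · cos Δλ )
  = atan2(0.60741, -0.66191) = 137.458° → normalised to [0°, 360°): 137.458°.

137.5°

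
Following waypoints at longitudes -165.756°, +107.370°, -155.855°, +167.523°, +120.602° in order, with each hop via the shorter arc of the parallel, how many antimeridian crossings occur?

3

Leg 1: -165.756° → +107.370°, shortest Δλ = -86.874° (west) — crosses 180°.
Leg 2: +107.370° → -155.855°, shortest Δλ = 96.775° (east) — crosses 180°.
Leg 3: -155.855° → +167.523°, shortest Δλ = -36.622° (west) — crosses 180°.
Leg 4: +167.523° → +120.602°, shortest Δλ = -46.921° (west) — does not cross 180°.
Total crossings: 3.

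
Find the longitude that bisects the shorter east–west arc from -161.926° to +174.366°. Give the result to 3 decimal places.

Signed shortest Δλ from -161.926° to +174.366° is -23.708°.
Midpoint longitude = -161.926° + (-23.708°)/2 = -161.926° − 11.854° = -173.780°.
(The naïve average (-161.926 + +174.366)/2 = 6.22° is on the wrong side of the globe.)

-173.780°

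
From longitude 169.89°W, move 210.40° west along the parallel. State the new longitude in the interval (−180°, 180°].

20.29°W

Start at -169.89°; shift −210.40° → -380.29°.
-380.29° lies outside (−180°, 180°]; add 360° → -20.29°.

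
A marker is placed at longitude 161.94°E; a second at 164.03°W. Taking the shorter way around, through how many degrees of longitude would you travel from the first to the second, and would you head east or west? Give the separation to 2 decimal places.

Raw difference: -164.03 − 161.94 = -325.97°.
Normalise into (−180°, 180°]: -325.97° + 360° = 34.03°.
Positive ⇒ the second point lies to the east; separation 34.03°.

34.03° east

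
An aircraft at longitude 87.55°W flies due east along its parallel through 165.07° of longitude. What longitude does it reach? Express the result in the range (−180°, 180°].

77.52°E

Start at -87.55°; shift +165.07° → +77.52°.
+77.52° already lies in (−180°, 180°].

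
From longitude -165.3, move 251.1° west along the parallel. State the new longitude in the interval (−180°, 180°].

-56.4°

Start at -165.3°; shift −251.1° → -416.4°.
-416.4° lies outside (−180°, 180°]; add 360° → -56.4°.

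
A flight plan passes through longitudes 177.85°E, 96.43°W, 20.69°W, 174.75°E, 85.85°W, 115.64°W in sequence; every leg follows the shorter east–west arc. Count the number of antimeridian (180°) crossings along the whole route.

Leg 1: +177.85° → -96.43°, shortest Δλ = 85.72° (east) — crosses 180°.
Leg 2: -96.43° → -20.69°, shortest Δλ = 75.74° (east) — does not cross 180°.
Leg 3: -20.69° → +174.75°, shortest Δλ = -164.56° (west) — crosses 180°.
Leg 4: +174.75° → -85.85°, shortest Δλ = 99.4° (east) — crosses 180°.
Leg 5: -85.85° → -115.64°, shortest Δλ = -29.79° (west) — does not cross 180°.
Total crossings: 3.

3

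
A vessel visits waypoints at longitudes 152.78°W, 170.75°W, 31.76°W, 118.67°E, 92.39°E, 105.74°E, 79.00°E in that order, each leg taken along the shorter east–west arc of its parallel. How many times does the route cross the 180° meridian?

Leg 1: -152.78° → -170.75°, shortest Δλ = -17.97° (west) — does not cross 180°.
Leg 2: -170.75° → -31.76°, shortest Δλ = 138.99° (east) — does not cross 180°.
Leg 3: -31.76° → +118.67°, shortest Δλ = 150.43° (east) — does not cross 180°.
Leg 4: +118.67° → +92.39°, shortest Δλ = -26.28° (west) — does not cross 180°.
Leg 5: +92.39° → +105.74°, shortest Δλ = 13.35° (east) — does not cross 180°.
Leg 6: +105.74° → +79.00°, shortest Δλ = -26.74° (west) — does not cross 180°.
Total crossings: 0.

0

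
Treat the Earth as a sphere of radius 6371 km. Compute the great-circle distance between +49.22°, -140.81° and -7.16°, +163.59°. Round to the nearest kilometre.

Δλ = 163.59 − -140.81 = 304.40°; wrapped into (−180°, 180°]: -55.60°.
Δφ = -7.16 − 49.22 = -56.38°.
a = sin²(Δφ/2) + cos φ₁ · cos φ₂ · sin²(Δλ/2) = 0.364123.
c = 2·atan2(√a, √(1−a)) = 1.29558 rad → d = 6371·c ≈ 8254.15 km.

8254 km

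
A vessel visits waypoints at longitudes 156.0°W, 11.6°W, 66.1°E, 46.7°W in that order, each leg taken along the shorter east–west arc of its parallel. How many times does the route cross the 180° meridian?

Leg 1: -156.0° → -11.6°, shortest Δλ = 144.4° (east) — does not cross 180°.
Leg 2: -11.6° → +66.1°, shortest Δλ = 77.7° (east) — does not cross 180°.
Leg 3: +66.1° → -46.7°, shortest Δλ = -112.8° (west) — does not cross 180°.
Total crossings: 0.

0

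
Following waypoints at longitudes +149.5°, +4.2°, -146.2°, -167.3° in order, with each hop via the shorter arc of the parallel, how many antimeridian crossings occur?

0

Leg 1: +149.5° → +4.2°, shortest Δλ = -145.3° (west) — does not cross 180°.
Leg 2: +4.2° → -146.2°, shortest Δλ = -150.4° (west) — does not cross 180°.
Leg 3: -146.2° → -167.3°, shortest Δλ = -21.1° (west) — does not cross 180°.
Total crossings: 0.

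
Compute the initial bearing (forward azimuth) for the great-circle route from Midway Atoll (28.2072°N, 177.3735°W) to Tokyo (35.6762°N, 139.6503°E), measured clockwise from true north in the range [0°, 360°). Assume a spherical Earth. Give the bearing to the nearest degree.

Δλ = 139.6503 − -177.3735 = 317.0238°; wrapped into (−180°, 180°]: -42.9762°.
θ = atan2( sin Δλ · cos φ₂ , cos φ₁ · sin φ₂ − sin φ₁ · cos φ₂ · cos Δλ )
  = atan2(-0.55376, 0.23303) = -67.178° → normalised to [0°, 360°): 292.822°.

293°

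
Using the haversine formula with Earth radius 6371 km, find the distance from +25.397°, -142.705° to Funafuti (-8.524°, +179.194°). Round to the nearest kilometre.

Δλ = 179.194 − -142.705 = 321.899°; wrapped into (−180°, 180°]: -38.101°.
Δφ = -8.524 − 25.397 = -33.921°.
a = sin²(Δφ/2) + cos φ₁ · cos φ₂ · sin²(Δλ/2) = 0.180275.
c = 2·atan2(√a, √(1−a)) = 0.87701 rad → d = 6371·c ≈ 5587.45 km.

5587 km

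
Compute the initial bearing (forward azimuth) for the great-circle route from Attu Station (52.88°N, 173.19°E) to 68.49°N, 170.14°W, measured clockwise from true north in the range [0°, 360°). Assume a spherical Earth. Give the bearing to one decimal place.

Δλ = -170.14 − 173.19 = -343.33°; wrapped into (−180°, 180°]: 16.67°.
θ = atan2( sin Δλ · cos φ₂ , cos φ₁ · sin φ₂ − sin φ₁ · cos φ₂ · cos Δλ )
  = atan2(0.10518, 0.28138) = 20.496° → normalised to [0°, 360°): 20.496°.

20.5°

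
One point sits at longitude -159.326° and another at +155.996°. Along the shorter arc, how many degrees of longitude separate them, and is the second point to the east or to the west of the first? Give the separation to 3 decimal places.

44.678° west

Raw difference: 155.996 − -159.326 = 315.322°.
Normalise into (−180°, 180°]: 315.322° − 360° = -44.678°.
Negative ⇒ the second point lies to the west; separation 44.678°.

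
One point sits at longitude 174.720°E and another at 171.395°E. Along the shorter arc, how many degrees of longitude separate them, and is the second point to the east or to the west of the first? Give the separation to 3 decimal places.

3.325° west

Raw difference: 171.395 − 174.720 = -3.325°.
Normalise into (−180°, 180°]: -3.325° stays -3.325°.
Negative ⇒ the second point lies to the west; separation 3.325°.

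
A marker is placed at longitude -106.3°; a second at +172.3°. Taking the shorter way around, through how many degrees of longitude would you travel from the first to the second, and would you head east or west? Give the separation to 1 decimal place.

Raw difference: 172.3 − -106.3 = 278.6°.
Normalise into (−180°, 180°]: 278.6° − 360° = -81.4°.
Negative ⇒ the second point lies to the west; separation 81.4°.

81.4° west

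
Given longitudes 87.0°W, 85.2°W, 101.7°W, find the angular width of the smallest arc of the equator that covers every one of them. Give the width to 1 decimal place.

16.5°

Sort the longitudes: -101.7°, -87.0°, -85.2°.
Eastward gaps between consecutive values (wrapping around): 14.7°, 1.8°, 343.5°.
Largest gap = 343.5° ⇒ minimal covering band is its complement: 360° − 343.5° = 16.5°.
Band runs from -101.7° eastward to -85.2°.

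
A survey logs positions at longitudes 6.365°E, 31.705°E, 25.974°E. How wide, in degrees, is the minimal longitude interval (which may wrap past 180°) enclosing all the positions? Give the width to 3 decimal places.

Sort the longitudes: +6.365°, +25.974°, +31.705°.
Eastward gaps between consecutive values (wrapping around): 19.609°, 5.731°, 334.660°.
Largest gap = 334.660° ⇒ minimal covering band is its complement: 360° − 334.660° = 25.340°.
Band runs from +6.365° eastward to +31.705°.

25.340°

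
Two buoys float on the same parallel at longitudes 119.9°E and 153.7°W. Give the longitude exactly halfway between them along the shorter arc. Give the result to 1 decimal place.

Signed shortest Δλ from +119.9° to -153.7° is +86.4°.
Midpoint longitude = +119.9° + (+86.4°)/2 = +119.9° + 43.2° = +163.1°.
(The naïve average (+119.9 + -153.7)/2 = -16.9° is on the wrong side of the globe.)

163.1°E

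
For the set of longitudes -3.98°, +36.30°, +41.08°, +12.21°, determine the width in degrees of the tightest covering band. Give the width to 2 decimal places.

45.06°

Sort the longitudes: -3.98°, +12.21°, +36.30°, +41.08°.
Eastward gaps between consecutive values (wrapping around): 16.19°, 24.09°, 4.78°, 314.94°.
Largest gap = 314.94° ⇒ minimal covering band is its complement: 360° − 314.94° = 45.06°.
Band runs from -3.98° eastward to +41.08°.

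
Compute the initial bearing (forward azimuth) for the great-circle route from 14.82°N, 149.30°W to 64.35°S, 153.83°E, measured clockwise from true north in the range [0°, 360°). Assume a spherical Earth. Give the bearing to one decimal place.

201.3°

Δλ = 153.83 − -149.30 = 303.13°; wrapped into (−180°, 180°]: -56.87°.
θ = atan2( sin Δλ · cos φ₂ , cos φ₁ · sin φ₂ − sin φ₁ · cos φ₂ · cos Δλ )
  = atan2(-0.36250, -0.93198) = -158.746° → normalised to [0°, 360°): 201.254°.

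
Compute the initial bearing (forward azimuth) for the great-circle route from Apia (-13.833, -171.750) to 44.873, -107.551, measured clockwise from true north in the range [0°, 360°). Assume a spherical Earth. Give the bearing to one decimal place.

Δλ = -107.551 − -171.750 = 64.199°.
θ = atan2( sin Δλ · cos φ₂ , cos φ₁ · sin φ₂ − sin φ₁ · cos φ₂ · cos Δλ )
  = atan2(0.63803, 0.75882) = 40.057° → normalised to [0°, 360°): 40.057°.

40.1°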